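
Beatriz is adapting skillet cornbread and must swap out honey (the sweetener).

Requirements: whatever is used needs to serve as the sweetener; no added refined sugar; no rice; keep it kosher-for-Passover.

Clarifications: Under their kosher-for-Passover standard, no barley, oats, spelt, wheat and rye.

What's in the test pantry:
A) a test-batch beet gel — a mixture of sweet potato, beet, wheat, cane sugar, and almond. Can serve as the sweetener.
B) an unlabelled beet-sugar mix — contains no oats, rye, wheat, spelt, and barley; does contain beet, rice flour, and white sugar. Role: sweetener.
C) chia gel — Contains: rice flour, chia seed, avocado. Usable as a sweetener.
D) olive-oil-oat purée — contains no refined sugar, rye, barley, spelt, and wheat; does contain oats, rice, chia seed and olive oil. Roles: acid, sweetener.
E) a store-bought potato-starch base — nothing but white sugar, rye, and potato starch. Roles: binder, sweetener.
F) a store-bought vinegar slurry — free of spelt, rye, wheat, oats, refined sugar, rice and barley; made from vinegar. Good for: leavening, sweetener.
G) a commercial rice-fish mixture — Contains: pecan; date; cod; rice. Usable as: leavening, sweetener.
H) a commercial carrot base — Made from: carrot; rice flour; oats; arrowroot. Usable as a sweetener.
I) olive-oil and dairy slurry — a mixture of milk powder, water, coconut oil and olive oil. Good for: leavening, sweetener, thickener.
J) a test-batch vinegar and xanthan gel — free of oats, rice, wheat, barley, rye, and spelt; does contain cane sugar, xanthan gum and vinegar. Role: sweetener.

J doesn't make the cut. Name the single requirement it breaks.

no-added-sugar

usable as a sweetener: satisfied
kosher-for-Passover: satisfied
no-added-sugar: has cane sugar — fails
rice-free: satisfied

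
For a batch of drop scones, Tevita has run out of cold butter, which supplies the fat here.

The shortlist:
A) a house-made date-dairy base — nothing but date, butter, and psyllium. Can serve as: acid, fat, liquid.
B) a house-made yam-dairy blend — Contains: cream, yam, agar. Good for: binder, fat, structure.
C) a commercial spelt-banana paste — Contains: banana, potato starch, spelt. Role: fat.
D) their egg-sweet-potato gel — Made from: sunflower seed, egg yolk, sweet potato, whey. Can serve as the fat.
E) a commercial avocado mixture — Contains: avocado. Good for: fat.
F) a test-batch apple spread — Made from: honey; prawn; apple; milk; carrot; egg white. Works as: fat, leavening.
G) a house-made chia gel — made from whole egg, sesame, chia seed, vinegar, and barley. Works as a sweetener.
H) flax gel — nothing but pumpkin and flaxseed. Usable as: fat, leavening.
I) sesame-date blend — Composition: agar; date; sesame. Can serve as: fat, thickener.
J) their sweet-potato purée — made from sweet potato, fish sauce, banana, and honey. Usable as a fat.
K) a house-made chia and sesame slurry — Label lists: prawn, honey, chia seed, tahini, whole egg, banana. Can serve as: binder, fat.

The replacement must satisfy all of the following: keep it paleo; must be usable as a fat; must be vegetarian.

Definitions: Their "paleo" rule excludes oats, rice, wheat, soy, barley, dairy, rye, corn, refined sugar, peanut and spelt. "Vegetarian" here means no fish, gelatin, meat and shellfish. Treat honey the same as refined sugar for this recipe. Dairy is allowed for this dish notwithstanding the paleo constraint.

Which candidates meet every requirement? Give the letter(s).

A, B, D, E, H, I

A: dairy is permitted under the paleo carve-out; nothing else excluded — keep
B: dairy is permitted under the paleo carve-out; nothing else excluded — OK
C: has spelt, so not paleo — reject
D: dairy is permitted under the paleo carve-out; nothing else excluded — keep
E: only avocado; none excluded — valid
F: has honey, so not paleo; has prawn, so not vegetarian — reject
G: not usable as a fat; has barley, so not paleo — reject
H: only flaxseed and pumpkin; none excluded — OK
I: only sesame, date and agar; none excluded — valid
J: has honey, so not paleo; has fish sauce, so not vegetarian — reject
K: has honey, so not paleo; has prawn, so not vegetarian — reject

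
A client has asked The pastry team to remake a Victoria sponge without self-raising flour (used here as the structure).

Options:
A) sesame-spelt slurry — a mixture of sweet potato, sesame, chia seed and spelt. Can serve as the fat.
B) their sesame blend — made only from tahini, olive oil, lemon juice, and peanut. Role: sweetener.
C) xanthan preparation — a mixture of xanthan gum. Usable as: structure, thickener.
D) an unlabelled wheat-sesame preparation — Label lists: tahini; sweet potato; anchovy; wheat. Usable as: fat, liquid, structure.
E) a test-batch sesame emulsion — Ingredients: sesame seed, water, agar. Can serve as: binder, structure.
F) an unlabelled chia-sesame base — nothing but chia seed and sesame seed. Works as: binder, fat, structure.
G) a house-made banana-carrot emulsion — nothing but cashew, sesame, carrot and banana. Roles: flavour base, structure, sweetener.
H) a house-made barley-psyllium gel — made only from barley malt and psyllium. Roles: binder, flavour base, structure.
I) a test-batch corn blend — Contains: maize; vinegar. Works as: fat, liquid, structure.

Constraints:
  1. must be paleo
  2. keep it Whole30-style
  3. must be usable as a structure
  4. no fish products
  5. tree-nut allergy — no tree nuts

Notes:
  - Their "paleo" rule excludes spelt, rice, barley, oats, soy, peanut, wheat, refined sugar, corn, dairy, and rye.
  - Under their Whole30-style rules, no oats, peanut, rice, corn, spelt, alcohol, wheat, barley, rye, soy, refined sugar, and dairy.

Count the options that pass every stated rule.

A: not usable as a structure; has spelt, so not paleo (and 1 more) — reject
B: not usable as a structure; has peanut, so not paleo (and 1 more) — out
C: works as a structure, Whole30-style, no tree nuts — OK
D: has wheat, so not paleo; has wheat, so not Whole30-style (and 1 more) — no
E: only sesame seed, water and agar; none excluded — keep
F: works as a structure, no fish, paleo — OK
G: has cashew, so not tree-nut-free — reject
H: has barley malt, so not paleo; has barley malt, so not Whole30-style — reject
I: has maize, so not paleo; has maize, so not Whole30-style — reject

3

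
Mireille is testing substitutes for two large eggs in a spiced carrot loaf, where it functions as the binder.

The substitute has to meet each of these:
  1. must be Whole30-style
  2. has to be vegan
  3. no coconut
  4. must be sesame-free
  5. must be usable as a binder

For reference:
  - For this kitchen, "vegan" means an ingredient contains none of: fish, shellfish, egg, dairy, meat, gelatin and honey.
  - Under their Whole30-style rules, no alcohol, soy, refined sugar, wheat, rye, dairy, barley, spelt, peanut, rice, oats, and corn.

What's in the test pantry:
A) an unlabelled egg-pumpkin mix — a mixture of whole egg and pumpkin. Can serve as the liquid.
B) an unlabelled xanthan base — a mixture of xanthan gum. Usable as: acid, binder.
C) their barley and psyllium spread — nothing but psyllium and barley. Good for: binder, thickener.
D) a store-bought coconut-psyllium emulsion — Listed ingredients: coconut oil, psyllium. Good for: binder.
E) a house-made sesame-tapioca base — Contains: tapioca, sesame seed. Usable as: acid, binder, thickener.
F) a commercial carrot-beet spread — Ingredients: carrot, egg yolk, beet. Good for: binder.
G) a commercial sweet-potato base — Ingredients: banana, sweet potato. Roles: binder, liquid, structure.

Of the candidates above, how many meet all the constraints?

A: not usable as a binder; has whole egg, so not vegan — no
B: nothing on the exclusion list — OK
C: has barley, so not Whole30-style — reject
D: has coconut oil, so not coconut-free — reject
E: has sesame seed, so not sesame-free — out
F: has egg yolk, so not vegan — no
G: only sweet potato and banana; none excluded — keep

2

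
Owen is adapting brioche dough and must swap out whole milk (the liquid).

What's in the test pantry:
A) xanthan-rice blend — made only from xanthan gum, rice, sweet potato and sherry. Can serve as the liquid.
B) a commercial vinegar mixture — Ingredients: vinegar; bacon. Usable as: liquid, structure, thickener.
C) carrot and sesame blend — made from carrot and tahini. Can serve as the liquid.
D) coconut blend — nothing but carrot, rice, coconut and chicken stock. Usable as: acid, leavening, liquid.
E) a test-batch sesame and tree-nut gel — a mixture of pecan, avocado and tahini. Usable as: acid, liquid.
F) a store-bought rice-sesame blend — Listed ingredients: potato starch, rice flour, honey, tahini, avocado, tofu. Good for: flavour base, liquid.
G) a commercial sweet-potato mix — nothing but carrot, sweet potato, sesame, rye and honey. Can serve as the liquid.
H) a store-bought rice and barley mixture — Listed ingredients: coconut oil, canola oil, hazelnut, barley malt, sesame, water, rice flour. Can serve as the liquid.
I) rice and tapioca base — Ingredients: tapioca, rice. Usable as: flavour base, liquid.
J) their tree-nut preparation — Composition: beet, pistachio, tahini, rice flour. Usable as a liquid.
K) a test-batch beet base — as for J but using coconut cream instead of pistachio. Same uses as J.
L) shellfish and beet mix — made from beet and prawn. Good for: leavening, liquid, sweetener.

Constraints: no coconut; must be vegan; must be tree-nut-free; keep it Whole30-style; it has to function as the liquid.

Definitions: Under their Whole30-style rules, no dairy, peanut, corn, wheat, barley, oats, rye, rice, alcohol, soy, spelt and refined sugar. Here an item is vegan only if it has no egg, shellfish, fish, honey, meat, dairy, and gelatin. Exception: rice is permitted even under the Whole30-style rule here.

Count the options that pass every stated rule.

A: has sherry, so not Whole30-style — no
B: has bacon, so not vegan — reject
C: vegan, Whole30-style — valid
D: has chicken stock, so not vegan; has coconut, so not coconut-free — out
E: has pecan, so not tree-nut-free — reject
F: has tofu, so not Whole30-style; has honey, so not vegan — out
G: has rye, so not Whole30-style; has honey, so not vegan — out
H: has barley malt, so not Whole30-style; has coconut oil, so not coconut-free (and 1 more) — no
I: rice is permitted under the Whole30-style carve-out; nothing else excluded — OK
J: has pistachio, so not tree-nut-free — out
K: has coconut cream, so not coconut-free — out
L: has prawn, so not vegan — out

2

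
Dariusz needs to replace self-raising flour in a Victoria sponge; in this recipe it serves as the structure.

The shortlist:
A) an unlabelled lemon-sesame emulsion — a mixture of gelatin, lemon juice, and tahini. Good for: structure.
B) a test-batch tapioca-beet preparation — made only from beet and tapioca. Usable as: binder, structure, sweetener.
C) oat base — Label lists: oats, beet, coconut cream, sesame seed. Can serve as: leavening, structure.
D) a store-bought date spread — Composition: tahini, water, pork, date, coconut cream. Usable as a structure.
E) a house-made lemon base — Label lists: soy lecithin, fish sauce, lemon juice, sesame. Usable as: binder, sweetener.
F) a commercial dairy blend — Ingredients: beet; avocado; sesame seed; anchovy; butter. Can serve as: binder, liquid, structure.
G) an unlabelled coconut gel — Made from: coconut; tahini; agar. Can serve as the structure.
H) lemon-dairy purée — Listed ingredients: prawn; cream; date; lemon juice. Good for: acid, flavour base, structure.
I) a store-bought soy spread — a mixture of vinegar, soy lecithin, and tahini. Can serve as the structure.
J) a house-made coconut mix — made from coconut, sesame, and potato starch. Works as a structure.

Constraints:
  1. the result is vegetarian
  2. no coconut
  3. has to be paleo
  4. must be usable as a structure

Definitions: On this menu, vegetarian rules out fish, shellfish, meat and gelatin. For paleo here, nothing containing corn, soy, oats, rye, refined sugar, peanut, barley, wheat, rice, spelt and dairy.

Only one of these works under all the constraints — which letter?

A: has gelatin, so not vegetarian — out
B: all constraints satisfied — keep
C: has oats, so not paleo; has coconut cream, so not coconut-free — out
D: has pork, so not vegetarian; has coconut cream, so not coconut-free — reject
E: not usable as a structure; has fish sauce, so not vegetarian (and 1 more) — no
F: has anchovy, so not vegetarian; has butter, so not paleo — no
G: has coconut, so not coconut-free — out
H: has prawn, so not vegetarian; has cream, so not paleo — out
I: has soy lecithin, so not paleo — reject
J: has coconut, so not coconut-free — reject

B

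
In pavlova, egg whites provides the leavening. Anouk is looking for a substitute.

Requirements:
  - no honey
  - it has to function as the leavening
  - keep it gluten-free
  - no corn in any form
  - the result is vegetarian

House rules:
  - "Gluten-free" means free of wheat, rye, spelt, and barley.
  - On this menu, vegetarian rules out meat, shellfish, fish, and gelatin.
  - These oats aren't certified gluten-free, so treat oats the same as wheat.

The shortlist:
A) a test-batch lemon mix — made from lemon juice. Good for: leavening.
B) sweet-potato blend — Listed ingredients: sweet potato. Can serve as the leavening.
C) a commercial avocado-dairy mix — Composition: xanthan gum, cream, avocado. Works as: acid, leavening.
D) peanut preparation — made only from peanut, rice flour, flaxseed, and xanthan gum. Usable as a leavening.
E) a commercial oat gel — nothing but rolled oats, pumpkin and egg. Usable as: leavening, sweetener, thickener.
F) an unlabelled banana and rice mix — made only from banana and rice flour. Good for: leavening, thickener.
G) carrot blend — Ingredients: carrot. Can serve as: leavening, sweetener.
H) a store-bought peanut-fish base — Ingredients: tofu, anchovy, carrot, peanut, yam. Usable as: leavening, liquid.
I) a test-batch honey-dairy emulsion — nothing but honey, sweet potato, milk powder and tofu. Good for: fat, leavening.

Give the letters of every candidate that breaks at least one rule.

A: nothing on the exclusion list — keep
B: only sweet potato; none excluded — valid
C: nothing on the exclusion list — valid
D: peanut and rice flour etc. — none of it excluded — valid
E: has rolled oats, so not gluten-free — no
F: vegetarian, no corn — keep
G: works as a leavening, vegetarian, no honey — keep
H: has anchovy, so not vegetarian — reject
I: has honey, so not honey-free — out

E, H, I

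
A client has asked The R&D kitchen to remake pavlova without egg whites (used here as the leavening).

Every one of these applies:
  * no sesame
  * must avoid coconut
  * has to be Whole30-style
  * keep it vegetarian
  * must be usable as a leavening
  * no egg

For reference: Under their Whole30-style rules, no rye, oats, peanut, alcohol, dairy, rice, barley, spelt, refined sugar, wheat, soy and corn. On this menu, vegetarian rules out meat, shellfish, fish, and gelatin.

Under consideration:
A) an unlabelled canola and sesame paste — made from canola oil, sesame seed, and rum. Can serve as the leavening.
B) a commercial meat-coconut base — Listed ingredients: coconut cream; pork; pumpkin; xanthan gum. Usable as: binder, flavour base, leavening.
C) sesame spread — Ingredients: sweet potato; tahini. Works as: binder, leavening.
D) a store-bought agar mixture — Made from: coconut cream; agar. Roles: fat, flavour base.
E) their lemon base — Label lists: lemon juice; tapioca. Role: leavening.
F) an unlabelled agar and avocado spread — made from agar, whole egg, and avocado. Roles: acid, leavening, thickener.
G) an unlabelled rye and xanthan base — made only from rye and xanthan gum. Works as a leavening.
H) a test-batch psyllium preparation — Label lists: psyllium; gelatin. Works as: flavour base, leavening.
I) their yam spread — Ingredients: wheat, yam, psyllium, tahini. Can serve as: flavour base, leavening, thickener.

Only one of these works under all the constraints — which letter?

E

A: has rum, so not Whole30-style; has sesame seed, so not sesame-free — no
B: has pork, so not vegetarian; has coconut cream, so not coconut-free — out
C: has tahini, so not sesame-free — out
D: not usable as a leavening; has coconut cream, so not coconut-free — reject
E: only tapioca and lemon juice; none excluded — keep
F: has whole egg, so not egg-free — no
G: has rye, so not Whole30-style — out
H: has gelatin, so not vegetarian — no
I: has wheat, so not Whole30-style; has tahini, so not sesame-free — out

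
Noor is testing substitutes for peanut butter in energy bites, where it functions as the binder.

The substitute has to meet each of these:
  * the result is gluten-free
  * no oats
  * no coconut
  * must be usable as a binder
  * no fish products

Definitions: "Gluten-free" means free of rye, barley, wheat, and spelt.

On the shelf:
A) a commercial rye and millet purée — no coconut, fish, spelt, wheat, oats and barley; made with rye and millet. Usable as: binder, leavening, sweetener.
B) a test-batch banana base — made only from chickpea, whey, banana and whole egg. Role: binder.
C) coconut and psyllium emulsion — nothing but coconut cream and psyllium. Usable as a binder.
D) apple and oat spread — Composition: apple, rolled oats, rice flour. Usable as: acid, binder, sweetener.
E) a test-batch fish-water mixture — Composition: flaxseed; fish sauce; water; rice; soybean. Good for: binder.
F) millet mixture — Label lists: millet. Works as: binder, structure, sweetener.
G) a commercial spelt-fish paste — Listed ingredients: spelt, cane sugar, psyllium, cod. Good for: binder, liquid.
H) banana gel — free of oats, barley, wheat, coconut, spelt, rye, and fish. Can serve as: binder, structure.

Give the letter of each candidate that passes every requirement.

A: has rye, so not gluten-free — out
B: works as a binder, no fish, no oats — OK
C: has coconut cream, so not coconut-free — reject
D: has rolled oats, so not oat-free — out
E: has fish sauce, so not fish-free — out
F: only millet; none excluded — OK
G: has spelt, so not gluten-free; has cod, so not fish-free — out
H: all constraints satisfied — valid

B, F, H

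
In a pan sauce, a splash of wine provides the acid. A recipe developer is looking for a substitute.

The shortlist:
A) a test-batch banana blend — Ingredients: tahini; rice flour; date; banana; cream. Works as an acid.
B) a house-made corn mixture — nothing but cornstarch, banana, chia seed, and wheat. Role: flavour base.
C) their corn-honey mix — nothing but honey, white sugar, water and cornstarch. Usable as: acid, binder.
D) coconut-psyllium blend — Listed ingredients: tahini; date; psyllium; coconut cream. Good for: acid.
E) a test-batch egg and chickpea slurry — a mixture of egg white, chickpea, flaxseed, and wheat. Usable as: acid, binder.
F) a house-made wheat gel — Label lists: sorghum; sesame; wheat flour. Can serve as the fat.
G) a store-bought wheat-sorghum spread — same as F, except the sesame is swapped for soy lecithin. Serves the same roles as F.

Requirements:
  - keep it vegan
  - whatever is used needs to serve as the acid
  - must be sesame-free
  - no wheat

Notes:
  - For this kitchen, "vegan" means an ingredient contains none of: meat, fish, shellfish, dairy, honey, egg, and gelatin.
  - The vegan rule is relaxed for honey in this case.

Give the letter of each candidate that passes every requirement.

A: has cream, so not vegan; has tahini, so not sesame-free — reject
B: not usable as an acid; has wheat, so not wheat-free — out
C: honey is permitted under the vegan carve-out; nothing else excluded — valid
D: has tahini, so not sesame-free — out
E: has egg white, so not vegan; has wheat, so not wheat-free — out
F: not usable as an acid; has wheat flour, so not wheat-free (and 1 more) — out
G: not usable as an acid; has wheat flour, so not wheat-free — out

C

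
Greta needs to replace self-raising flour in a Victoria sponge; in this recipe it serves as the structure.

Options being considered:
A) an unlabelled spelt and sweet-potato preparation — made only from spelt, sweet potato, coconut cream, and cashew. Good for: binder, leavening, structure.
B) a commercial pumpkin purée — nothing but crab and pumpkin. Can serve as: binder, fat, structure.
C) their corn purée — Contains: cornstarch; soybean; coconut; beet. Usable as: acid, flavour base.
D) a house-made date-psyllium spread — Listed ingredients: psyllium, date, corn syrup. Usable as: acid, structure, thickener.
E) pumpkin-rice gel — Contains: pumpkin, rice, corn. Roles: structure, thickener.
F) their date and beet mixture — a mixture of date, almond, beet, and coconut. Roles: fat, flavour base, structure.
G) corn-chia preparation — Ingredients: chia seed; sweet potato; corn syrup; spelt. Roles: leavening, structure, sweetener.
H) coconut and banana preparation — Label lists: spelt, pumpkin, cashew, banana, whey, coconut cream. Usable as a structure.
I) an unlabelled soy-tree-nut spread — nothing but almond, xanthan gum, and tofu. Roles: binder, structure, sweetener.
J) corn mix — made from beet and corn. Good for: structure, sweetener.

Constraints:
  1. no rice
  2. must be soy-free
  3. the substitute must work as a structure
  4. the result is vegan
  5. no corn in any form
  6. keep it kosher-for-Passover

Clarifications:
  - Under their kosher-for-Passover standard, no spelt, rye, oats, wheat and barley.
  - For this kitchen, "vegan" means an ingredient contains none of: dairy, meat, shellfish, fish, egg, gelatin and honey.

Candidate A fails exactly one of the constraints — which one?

usable as a structure: satisfied
kosher-for-Passover: has spelt — fails
vegan: satisfied
soy-free: satisfied
corn-free: satisfied
rice-free: satisfied

kosher-for-Passover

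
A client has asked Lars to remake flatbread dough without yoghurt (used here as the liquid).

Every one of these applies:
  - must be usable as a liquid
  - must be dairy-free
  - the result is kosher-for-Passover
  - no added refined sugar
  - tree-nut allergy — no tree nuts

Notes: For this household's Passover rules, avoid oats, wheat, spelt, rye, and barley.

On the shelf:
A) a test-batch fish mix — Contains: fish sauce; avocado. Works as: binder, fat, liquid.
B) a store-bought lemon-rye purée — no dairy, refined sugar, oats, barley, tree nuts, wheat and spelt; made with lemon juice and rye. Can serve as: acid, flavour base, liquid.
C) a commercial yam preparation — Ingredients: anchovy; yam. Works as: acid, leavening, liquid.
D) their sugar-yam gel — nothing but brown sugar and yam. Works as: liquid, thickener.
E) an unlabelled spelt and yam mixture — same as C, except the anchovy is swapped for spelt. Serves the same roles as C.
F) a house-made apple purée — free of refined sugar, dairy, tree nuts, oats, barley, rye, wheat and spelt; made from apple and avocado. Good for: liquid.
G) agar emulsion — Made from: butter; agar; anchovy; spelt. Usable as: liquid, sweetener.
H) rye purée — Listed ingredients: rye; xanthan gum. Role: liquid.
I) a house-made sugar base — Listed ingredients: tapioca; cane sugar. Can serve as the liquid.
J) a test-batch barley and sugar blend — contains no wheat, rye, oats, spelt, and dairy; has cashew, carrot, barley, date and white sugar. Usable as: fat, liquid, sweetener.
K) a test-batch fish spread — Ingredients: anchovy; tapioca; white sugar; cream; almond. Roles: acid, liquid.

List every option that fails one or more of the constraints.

B, D, E, G, H, I, J, K

A: nothing on the exclusion list — valid
B: has rye, so not kosher-for-Passover — out
C: no tree nuts, no refined sugar — valid
D: has brown sugar, so not no-added-sugar — no
E: has spelt, so not kosher-for-Passover — out
F: no refined sugar, no tree nuts — valid
G: has spelt, so not kosher-for-Passover; has butter, so not dairy-free — no
H: has rye, so not kosher-for-Passover — out
I: has cane sugar, so not no-added-sugar — reject
J: has barley, so not kosher-for-Passover; has white sugar, so not no-added-sugar (and 1 more) — out
K: has white sugar, so not no-added-sugar; has almond, so not tree-nut-free (and 1 more) — no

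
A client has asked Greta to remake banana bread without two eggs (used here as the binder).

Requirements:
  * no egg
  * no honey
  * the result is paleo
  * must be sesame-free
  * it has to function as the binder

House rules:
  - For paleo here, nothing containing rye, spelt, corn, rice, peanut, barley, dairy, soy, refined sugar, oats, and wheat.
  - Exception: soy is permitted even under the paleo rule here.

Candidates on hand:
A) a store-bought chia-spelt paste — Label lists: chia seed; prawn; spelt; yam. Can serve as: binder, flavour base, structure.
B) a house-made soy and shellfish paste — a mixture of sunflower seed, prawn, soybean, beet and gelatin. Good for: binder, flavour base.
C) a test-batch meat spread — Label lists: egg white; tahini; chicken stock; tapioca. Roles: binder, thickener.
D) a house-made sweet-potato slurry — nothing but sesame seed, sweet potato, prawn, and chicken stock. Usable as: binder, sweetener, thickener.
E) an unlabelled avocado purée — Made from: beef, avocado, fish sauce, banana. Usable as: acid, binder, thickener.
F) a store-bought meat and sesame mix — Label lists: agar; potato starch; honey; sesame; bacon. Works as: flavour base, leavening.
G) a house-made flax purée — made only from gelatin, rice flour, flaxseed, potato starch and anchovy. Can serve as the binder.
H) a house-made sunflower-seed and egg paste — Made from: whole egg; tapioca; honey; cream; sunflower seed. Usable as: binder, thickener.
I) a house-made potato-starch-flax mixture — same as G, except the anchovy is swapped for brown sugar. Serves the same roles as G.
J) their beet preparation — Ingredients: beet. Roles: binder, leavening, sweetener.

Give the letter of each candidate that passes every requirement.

A: has spelt, so not paleo — no
B: soy is permitted under the paleo carve-out; nothing else excluded — OK
C: has egg white, so not egg-free; has tahini, so not sesame-free — out
D: has sesame seed, so not sesame-free — reject
E: fish sauce and beef etc. — none of it excluded — keep
F: not usable as a binder; has sesame, so not sesame-free (and 1 more) — reject
G: has rice flour, so not paleo — no
H: has cream, so not paleo; has whole egg, so not egg-free (and 1 more) — out
I: has rice flour, so not paleo — out
J: no sesame, paleo — OK

B, E, J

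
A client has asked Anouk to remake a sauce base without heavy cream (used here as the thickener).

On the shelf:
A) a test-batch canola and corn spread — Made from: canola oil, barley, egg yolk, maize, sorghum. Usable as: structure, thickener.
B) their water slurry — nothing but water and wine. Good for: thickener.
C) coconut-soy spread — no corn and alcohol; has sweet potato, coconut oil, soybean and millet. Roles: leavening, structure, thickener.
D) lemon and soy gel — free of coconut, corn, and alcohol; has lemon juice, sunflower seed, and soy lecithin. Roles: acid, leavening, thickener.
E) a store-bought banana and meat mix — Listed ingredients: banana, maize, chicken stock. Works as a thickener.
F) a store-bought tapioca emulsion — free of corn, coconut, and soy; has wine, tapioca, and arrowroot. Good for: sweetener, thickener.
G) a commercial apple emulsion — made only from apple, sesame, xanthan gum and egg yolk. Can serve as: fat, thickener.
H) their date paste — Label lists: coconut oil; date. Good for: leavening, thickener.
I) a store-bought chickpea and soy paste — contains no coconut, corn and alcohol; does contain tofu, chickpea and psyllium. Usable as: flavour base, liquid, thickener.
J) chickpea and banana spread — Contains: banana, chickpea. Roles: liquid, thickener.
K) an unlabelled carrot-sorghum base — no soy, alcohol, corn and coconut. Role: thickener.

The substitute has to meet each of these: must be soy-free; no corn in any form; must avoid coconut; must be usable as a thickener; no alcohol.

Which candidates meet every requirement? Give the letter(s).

A: has maize, so not corn-free — no
B: has wine, so not alcohol-free — out
C: has coconut oil, so not coconut-free; has soybean, so not soy-free — no
D: has soy lecithin, so not soy-free — reject
E: has maize, so not corn-free — out
F: has wine, so not alcohol-free — no
G: egg yolk and sesame etc. — none of it excluded — OK
H: has coconut oil, so not coconut-free — reject
I: has tofu, so not soy-free — no
J: nothing on the exclusion list — keep
K: works as a thickener, no coconut, no alcohol — valid

G, J, K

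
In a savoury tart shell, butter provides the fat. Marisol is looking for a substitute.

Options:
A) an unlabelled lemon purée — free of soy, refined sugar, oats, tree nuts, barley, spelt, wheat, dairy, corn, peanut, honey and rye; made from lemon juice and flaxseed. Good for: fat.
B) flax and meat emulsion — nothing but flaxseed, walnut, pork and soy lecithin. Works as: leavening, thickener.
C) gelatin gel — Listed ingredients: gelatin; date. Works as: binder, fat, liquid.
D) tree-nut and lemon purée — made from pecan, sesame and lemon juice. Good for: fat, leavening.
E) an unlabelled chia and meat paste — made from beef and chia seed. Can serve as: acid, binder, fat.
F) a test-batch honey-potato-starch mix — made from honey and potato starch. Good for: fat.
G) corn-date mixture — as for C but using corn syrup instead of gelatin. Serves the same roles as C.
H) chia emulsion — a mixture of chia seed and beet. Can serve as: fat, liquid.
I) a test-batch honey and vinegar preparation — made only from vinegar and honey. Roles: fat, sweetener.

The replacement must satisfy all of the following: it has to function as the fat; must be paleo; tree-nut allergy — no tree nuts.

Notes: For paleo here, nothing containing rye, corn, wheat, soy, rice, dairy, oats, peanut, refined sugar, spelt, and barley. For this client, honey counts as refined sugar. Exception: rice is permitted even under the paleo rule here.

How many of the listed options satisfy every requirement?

4

A: all constraints satisfied — keep
B: not usable as a fat; has soy lecithin, so not paleo (and 1 more) — out
C: works as a fat, no tree nuts, paleo — valid
D: has pecan, so not tree-nut-free — reject
E: only beef and chia seed; none excluded — keep
F: has honey, so not paleo — no
G: has corn syrup, so not paleo — no
H: every rule checks out — keep
I: has honey, so not paleo — reject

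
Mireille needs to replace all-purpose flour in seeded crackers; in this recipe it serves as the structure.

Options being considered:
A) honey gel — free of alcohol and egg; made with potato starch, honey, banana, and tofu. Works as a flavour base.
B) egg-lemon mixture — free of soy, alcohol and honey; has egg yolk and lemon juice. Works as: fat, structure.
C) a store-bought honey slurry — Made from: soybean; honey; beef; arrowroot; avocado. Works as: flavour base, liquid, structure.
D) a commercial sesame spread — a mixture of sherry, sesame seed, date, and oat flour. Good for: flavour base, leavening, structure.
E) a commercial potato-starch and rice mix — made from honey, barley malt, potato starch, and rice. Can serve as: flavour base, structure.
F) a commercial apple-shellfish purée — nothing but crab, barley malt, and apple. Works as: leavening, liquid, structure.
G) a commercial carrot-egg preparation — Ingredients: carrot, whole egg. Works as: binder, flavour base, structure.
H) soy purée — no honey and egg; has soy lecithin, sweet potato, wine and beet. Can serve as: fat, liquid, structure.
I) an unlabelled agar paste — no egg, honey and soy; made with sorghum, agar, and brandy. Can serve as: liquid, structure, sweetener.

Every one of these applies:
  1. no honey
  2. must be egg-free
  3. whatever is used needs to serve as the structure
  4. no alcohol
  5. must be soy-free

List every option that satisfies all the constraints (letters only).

F

A: not usable as a structure; has honey, so not honey-free (and 1 more) — no
B: has egg yolk, so not egg-free — out
C: has honey, so not honey-free; has soybean, so not soy-free — no
D: has sherry, so not alcohol-free — out
E: has honey, so not honey-free — reject
F: only barley malt, crab and apple; none excluded — valid
G: has whole egg, so not egg-free — no
H: has soy lecithin, so not soy-free; has wine, so not alcohol-free — reject
I: has brandy, so not alcohol-free — no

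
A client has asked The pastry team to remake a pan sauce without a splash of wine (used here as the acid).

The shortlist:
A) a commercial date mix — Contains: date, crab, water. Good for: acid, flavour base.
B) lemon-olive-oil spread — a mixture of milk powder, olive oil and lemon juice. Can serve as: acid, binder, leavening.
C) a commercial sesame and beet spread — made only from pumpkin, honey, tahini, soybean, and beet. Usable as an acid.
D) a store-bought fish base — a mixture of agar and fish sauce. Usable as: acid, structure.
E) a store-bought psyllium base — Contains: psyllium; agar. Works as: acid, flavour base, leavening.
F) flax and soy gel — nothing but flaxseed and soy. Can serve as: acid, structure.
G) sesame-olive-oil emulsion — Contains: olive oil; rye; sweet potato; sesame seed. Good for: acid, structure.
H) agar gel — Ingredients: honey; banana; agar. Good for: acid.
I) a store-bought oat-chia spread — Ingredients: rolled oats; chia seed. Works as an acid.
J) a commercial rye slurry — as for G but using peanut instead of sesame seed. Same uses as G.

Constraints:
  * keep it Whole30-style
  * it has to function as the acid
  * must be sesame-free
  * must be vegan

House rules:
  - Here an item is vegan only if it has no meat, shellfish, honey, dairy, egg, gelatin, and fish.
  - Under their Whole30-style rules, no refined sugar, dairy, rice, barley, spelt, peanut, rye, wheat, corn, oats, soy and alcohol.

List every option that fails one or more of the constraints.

A, B, C, D, F, G, H, I, J

A: has crab, so not vegan — reject
B: has milk powder, so not vegan; has milk powder, so not Whole30-style — reject
C: has honey, so not vegan; has soybean, so not Whole30-style (and 1 more) — no
D: has fish sauce, so not vegan — out
E: only agar and psyllium; none excluded — OK
F: has soy, so not Whole30-style — no
G: has rye, so not Whole30-style; has sesame seed, so not sesame-free — no
H: has honey, so not vegan — out
I: has rolled oats, so not Whole30-style — out
J: has peanut, so not Whole30-style — no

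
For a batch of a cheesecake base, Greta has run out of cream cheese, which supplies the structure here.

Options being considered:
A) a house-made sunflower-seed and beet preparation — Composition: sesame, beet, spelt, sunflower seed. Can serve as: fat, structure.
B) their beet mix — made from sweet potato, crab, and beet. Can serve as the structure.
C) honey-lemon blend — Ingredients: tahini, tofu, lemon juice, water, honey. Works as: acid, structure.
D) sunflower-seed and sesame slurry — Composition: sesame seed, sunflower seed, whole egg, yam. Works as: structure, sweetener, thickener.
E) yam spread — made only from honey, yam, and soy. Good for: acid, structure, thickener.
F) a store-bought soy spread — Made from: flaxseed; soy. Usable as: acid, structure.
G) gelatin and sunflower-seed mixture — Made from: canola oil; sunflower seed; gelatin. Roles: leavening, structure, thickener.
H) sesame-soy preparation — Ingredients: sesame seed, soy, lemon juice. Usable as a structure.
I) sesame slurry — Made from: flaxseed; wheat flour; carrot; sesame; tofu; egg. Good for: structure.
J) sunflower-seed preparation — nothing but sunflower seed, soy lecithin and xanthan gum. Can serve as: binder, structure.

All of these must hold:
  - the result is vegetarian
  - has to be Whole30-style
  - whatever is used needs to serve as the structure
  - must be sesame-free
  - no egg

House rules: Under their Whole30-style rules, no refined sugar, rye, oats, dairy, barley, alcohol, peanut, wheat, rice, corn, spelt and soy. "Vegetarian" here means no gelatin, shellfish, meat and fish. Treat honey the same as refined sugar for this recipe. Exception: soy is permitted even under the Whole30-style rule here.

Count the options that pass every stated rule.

2

A: has spelt, so not Whole30-style; has sesame, so not sesame-free — out
B: has crab, so not vegetarian — out
C: has honey, so not Whole30-style; has tahini, so not sesame-free — no
D: has sesame seed, so not sesame-free; has whole egg, so not egg-free — reject
E: has honey, so not Whole30-style — out
F: soy is permitted under the Whole30-style carve-out; nothing else excluded — keep
G: has gelatin, so not vegetarian — out
H: has sesame seed, so not sesame-free — no
I: has wheat flour, so not Whole30-style; has sesame, so not sesame-free (and 1 more) — out
J: soy is permitted under the Whole30-style carve-out; nothing else excluded — keep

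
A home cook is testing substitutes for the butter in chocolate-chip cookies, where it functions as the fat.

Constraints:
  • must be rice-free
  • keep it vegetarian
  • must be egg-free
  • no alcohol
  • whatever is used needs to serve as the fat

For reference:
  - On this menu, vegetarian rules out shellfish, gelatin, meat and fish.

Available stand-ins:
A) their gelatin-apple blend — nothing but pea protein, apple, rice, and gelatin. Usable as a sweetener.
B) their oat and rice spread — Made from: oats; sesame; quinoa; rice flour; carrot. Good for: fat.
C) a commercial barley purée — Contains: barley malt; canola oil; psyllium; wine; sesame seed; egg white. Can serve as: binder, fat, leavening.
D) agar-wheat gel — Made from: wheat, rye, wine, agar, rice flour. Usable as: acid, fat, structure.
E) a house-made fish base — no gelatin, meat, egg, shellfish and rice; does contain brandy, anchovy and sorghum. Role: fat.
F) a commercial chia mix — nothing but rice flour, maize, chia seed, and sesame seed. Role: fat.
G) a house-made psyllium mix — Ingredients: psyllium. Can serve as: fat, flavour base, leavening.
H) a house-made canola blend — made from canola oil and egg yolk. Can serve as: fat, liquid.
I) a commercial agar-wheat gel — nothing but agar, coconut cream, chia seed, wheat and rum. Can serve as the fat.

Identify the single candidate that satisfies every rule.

G

A: not usable as a fat; has gelatin, so not vegetarian (and 1 more) — no
B: has rice flour, so not rice-free — no
C: has egg white, so not egg-free; has wine, so not alcohol-free — no
D: has rice flour, so not rice-free; has wine, so not alcohol-free — reject
E: has anchovy, so not vegetarian; has brandy, so not alcohol-free — no
F: has rice flour, so not rice-free — no
G: only psyllium; none excluded — valid
H: has egg yolk, so not egg-free — out
I: has rum, so not alcohol-free — reject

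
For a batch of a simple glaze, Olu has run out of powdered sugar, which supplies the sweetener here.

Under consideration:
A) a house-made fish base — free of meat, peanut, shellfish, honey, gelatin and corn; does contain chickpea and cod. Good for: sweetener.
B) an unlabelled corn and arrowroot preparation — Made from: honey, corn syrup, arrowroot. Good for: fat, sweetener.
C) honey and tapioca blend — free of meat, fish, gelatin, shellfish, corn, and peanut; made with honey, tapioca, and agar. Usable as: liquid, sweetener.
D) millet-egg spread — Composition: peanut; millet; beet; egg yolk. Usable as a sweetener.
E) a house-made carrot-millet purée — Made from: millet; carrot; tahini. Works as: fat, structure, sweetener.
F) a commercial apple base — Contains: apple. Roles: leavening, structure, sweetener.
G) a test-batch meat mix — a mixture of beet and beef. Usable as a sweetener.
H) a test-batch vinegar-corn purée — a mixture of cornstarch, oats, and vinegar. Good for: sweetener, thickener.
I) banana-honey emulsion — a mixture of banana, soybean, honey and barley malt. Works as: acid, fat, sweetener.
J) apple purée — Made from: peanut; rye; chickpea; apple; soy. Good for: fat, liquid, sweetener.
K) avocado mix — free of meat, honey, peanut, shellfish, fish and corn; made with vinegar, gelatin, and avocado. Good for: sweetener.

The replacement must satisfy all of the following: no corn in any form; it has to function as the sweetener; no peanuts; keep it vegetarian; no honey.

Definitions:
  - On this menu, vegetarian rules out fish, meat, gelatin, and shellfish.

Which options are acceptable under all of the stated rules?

A: has cod, so not vegetarian — no
B: has corn syrup, so not corn-free; has honey, so not honey-free — no
C: has honey, so not honey-free — no
D: has peanut, so not peanut-free — out
E: only tahini, carrot and millet; none excluded — OK
F: nothing on the exclusion list — OK
G: has beef, so not vegetarian — reject
H: has cornstarch, so not corn-free — reject
I: has honey, so not honey-free — reject
J: has peanut, so not peanut-free — out
K: has gelatin, so not vegetarian — reject

E, F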